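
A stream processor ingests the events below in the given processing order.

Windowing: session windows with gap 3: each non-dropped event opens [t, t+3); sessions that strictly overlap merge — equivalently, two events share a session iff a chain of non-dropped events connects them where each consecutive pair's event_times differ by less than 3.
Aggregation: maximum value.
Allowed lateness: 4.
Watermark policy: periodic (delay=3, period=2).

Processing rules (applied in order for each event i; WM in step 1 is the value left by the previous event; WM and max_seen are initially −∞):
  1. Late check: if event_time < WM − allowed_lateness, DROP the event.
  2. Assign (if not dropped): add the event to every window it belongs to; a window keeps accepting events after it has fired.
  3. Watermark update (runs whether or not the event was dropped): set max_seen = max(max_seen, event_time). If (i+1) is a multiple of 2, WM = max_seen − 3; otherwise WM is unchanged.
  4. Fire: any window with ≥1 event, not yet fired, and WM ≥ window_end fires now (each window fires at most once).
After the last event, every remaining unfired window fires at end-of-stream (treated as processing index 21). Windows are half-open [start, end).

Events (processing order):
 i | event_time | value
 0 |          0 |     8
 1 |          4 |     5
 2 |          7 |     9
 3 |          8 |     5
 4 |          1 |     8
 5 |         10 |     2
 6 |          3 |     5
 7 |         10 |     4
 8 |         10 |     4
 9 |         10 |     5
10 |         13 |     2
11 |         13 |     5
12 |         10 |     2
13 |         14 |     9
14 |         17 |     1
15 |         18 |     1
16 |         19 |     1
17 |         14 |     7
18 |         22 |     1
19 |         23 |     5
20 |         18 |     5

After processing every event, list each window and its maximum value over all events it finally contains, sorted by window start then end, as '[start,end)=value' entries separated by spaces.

[0,7)=8 [7,13)=9 [13,17)=9 [17,22)=5 [22,26)=5

i=0 t=0 v=8: → [0,3); WM=−∞
i=1 t=4 v=5: → [4,7); WM=1
i=2 t=7 v=9: → [7,10); WM=1
i=3 t=8 v=5: → [7,11); WM=5
i=4 t=1 v=8: → [0,4); WM=5
i=5 t=10 v=2: → [7,13); WM=7
i=6 t=3 v=5: → [0,7); WM=7
i=7 t=10 v=4: → [7,13); WM=7
i=8 t=10 v=4: → [7,13); WM=7
i=9 t=10 v=5: → [7,13); WM=7
i=10 t=13 v=2: → [13,16); WM=7
i=11 t=13 v=5: → [13,16); WM=10
i=12 t=10 v=2: → [7,13); WM=10
i=13 t=14 v=9: → [13,17); WM=11
i=14 t=17 v=1: → [17,20); WM=11
i=15 t=18 v=1: → [17,21); WM=15
i=16 t=19 v=1: → [17,22); WM=15
i=17 t=14 v=7: → [13,17); WM=16
i=18 t=22 v=1: → [22,25); WM=16
i=19 t=23 v=5: → [22,26); WM=20
i=20 t=18 v=5: → [17,22); WM=20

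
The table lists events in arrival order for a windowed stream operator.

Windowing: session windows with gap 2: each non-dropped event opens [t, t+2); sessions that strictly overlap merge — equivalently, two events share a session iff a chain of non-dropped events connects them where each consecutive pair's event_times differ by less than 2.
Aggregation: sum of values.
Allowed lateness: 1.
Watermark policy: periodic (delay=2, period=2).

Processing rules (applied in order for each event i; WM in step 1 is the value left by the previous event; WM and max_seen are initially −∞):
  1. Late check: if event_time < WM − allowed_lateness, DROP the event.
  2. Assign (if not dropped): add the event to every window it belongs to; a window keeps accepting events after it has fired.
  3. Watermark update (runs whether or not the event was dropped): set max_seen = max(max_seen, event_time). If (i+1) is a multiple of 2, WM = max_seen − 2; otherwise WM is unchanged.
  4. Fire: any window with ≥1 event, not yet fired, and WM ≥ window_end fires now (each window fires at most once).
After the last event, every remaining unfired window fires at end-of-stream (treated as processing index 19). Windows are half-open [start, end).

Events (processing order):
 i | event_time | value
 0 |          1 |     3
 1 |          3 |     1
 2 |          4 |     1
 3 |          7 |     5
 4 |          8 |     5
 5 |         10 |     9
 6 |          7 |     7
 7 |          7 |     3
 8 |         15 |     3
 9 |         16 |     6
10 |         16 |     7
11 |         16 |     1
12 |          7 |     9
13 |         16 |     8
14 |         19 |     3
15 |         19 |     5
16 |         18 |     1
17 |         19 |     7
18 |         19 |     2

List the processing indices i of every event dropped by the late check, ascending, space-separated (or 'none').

i=0 t=1 v=3: → [1,3); WM=−∞
i=1 t=3 v=1: → [3,5); WM=1
i=2 t=4 v=1: → [3,6); WM=1
i=3 t=7 v=5: → [7,9); WM=5
i=4 t=8 v=5: → [7,10); WM=5
i=5 t=10 v=9: → [10,12); WM=8
i=6 t=7 v=7: → [7,10); WM=8
i=7 t=7 v=3: → [7,10); WM=8
i=8 t=15 v=3: → [15,17); WM=8
i=9 t=16 v=6: → [15,18); WM=14
i=10 t=16 v=7: → [15,18); WM=14
i=11 t=16 v=1: → [15,18); WM=14
i=12 t=7 v=9: DROP (t<14-1); WM=14
i=13 t=16 v=8: → [15,18); WM=14
i=14 t=19 v=3: → [19,21); WM=14
i=15 t=19 v=5: → [19,21); WM=17
i=16 t=18 v=1: → [18,21); WM=17
i=17 t=19 v=7: → [18,21); WM=17
i=18 t=19 v=2: → [18,21); WM=17

12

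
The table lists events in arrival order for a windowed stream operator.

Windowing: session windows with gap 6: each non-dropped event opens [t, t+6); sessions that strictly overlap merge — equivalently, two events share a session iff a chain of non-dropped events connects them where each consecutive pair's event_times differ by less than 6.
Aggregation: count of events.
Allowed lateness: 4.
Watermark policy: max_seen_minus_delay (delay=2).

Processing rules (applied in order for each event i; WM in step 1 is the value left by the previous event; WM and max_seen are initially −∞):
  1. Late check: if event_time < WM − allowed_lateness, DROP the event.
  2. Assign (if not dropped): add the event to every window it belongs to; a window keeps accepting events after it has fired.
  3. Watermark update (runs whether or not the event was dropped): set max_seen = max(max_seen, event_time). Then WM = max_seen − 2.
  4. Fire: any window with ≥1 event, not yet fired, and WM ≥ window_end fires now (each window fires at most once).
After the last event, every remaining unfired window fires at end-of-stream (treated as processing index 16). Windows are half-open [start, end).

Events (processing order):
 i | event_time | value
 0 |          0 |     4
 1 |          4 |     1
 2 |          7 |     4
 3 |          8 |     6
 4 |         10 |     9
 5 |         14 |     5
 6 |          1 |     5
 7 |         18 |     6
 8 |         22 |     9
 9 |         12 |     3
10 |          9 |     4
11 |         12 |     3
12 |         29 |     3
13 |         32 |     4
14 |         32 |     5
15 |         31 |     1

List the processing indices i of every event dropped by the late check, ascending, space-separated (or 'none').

i=0 t=0 v=4: → [0,6); WM=-2
i=1 t=4 v=1: → [0,10); WM=2
i=2 t=7 v=4: → [0,13); WM=5
i=3 t=8 v=6: → [0,14); WM=6
i=4 t=10 v=9: → [0,16); WM=8
i=5 t=14 v=5: → [0,20); WM=12
i=6 t=1 v=5: DROP (t<12-4); WM=12
i=7 t=18 v=6: → [0,24); WM=16
i=8 t=22 v=9: → [0,28); WM=20
i=9 t=12 v=3: DROP (t<20-4); WM=20
i=10 t=9 v=4: DROP (t<20-4); WM=20
i=11 t=12 v=3: DROP (t<20-4); WM=20
i=12 t=29 v=3: → [29,35); WM=27
i=13 t=32 v=4: → [29,38); WM=30
i=14 t=32 v=5: → [29,38); WM=30
i=15 t=31 v=1: → [29,38); WM=30

6 9 10 11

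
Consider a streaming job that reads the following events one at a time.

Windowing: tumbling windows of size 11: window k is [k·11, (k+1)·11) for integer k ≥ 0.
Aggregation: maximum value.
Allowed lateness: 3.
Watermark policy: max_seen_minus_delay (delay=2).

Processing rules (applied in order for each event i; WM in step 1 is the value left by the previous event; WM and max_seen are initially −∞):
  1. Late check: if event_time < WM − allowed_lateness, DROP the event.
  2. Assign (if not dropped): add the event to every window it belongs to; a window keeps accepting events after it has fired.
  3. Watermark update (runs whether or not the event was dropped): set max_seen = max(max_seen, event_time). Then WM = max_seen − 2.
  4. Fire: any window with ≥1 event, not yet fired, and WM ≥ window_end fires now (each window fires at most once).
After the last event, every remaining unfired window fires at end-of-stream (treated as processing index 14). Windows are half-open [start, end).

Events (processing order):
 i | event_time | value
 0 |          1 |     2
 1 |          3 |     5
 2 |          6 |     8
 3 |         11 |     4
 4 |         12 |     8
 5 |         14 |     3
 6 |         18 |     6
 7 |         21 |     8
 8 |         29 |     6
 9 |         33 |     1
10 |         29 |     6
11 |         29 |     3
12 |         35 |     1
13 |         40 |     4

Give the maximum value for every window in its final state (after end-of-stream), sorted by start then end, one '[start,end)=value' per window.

i=0 t=1 v=2: → [0,11); WM=-1
i=1 t=3 v=5: → [0,11); WM=1
i=2 t=6 v=8: → [0,11); WM=4
i=3 t=11 v=4: → [11,22); WM=9
i=4 t=12 v=8: → [11,22); WM=10
i=5 t=14 v=3: → [11,22); WM=12; [0,11) fires=8
i=6 t=18 v=6: → [11,22); WM=16
i=7 t=21 v=8: → [11,22); WM=19
i=8 t=29 v=6: → [22,33); WM=27; [11,22) fires=8
i=9 t=33 v=1: → [33,44); WM=31
i=10 t=29 v=6: → [22,33); WM=31
i=11 t=29 v=3: → [22,33); WM=31
i=12 t=35 v=1: → [33,44); WM=33; [22,33) fires=6
i=13 t=40 v=4: → [33,44); WM=38

[0,11)=8 [11,22)=8 [22,33)=6 [33,44)=4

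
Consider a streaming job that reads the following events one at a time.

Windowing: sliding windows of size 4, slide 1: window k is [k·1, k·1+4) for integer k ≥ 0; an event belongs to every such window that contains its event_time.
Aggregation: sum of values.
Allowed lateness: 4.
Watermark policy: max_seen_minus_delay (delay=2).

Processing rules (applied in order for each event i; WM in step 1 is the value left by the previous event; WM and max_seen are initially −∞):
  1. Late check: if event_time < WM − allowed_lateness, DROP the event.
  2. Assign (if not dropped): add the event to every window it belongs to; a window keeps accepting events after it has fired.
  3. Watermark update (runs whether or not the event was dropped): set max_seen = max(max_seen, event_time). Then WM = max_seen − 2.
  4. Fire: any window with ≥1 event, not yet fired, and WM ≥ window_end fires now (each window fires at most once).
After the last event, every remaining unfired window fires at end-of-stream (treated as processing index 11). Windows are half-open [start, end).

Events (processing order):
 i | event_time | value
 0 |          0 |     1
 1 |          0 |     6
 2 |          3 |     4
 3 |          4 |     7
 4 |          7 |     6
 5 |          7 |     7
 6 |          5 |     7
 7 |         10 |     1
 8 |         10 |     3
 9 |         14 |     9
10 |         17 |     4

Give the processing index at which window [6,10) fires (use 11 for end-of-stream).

9

i=0 t=0 v=1: → [0,4); WM=-2
i=1 t=0 v=6: → [0,4); WM=-2
i=2 t=3 v=4: → [3,7),[2,6),[1,5),[0,4); WM=1
i=3 t=4 v=7: → [4,8),[3,7),[2,6),[1,5); WM=2
i=4 t=7 v=6: → [7,11),[6,10),[5,9),[4,8); WM=5; [0,4) fires=11 [1,5) fires=11
i=5 t=7 v=7: → [7,11),[6,10),[5,9),[4,8); WM=5
i=6 t=5 v=7: → [5,9),[4,8),[3,7),[2,6); WM=5
i=7 t=10 v=1: → [10,14),[9,13),[8,12),[7,11); WM=8; [2,6) fires=18 [3,7) fires=18 [4,8) fires=27
i=8 t=10 v=3: → [10,14),[9,13),[8,12),[7,11); WM=8
i=9 t=14 v=9: → [14,18),[13,17),[12,16),[11,15); WM=12; [5,9) fires=20 [6,10) fires=13 [7,11) fires=17 [8,12) fires=4
i=10 t=17 v=4: → [17,21),[16,20),[15,19),[14,18); WM=15; [9,13) fires=4 [10,14) fires=4 [11,15) fires=9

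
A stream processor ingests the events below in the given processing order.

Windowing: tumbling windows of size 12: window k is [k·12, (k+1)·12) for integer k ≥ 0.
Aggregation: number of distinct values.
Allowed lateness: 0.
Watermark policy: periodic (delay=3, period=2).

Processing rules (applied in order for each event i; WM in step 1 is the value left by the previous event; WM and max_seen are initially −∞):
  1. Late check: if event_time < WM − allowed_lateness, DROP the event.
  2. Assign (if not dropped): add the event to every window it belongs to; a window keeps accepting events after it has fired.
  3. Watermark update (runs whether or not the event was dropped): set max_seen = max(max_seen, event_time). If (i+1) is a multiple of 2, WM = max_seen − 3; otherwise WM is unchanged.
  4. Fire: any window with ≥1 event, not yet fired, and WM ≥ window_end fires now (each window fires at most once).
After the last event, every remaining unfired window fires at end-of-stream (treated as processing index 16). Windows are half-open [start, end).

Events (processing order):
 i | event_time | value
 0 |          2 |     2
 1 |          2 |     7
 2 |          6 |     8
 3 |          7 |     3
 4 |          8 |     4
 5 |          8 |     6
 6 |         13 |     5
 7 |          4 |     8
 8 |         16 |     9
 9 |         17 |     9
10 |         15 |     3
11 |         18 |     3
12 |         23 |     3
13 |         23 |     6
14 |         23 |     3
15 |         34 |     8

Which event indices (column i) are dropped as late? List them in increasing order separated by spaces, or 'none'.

7

i=0 t=2 v=2: → [0,12); WM=−∞
i=1 t=2 v=7: → [0,12); WM=-1
i=2 t=6 v=8: → [0,12); WM=-1
i=3 t=7 v=3: → [0,12); WM=4
i=4 t=8 v=4: → [0,12); WM=4
i=5 t=8 v=6: → [0,12); WM=5
i=6 t=13 v=5: → [12,24); WM=5
i=7 t=4 v=8: DROP (t<5-0); WM=10
i=8 t=16 v=9: → [12,24); WM=10
i=9 t=17 v=9: → [12,24); WM=14; [0,12) fires=6
i=10 t=15 v=3: → [12,24); WM=14
i=11 t=18 v=3: → [12,24); WM=15
i=12 t=23 v=3: → [12,24); WM=15
i=13 t=23 v=6: → [12,24); WM=20
i=14 t=23 v=3: → [12,24); WM=20
i=15 t=34 v=8: → [24,36); WM=31; [12,24) fires=4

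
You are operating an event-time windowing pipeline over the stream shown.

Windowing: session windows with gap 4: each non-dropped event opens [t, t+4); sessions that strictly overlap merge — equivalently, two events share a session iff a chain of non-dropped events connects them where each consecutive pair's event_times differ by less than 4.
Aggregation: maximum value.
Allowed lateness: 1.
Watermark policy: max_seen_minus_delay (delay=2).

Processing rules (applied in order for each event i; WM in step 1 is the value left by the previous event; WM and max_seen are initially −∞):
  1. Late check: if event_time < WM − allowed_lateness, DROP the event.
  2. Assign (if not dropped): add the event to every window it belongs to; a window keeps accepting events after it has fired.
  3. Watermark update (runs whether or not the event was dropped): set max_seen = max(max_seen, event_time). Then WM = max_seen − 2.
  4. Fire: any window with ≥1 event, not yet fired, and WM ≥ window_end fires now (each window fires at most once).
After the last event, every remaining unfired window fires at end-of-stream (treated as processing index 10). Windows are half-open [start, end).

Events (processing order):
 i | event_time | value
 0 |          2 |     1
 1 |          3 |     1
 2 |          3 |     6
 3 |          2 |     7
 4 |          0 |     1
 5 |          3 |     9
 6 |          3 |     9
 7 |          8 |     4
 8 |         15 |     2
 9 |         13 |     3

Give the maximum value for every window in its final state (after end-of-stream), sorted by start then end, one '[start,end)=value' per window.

i=0 t=2 v=1: → [2,6); WM=0
i=1 t=3 v=1: → [2,7); WM=1
i=2 t=3 v=6: → [2,7); WM=1
i=3 t=2 v=7: → [2,7); WM=1
i=4 t=0 v=1: → [0,7); WM=1
i=5 t=3 v=9: → [0,7); WM=1
i=6 t=3 v=9: → [0,7); WM=1
i=7 t=8 v=4: → [8,12); WM=6
i=8 t=15 v=2: → [15,19); WM=13
i=9 t=13 v=3: → [13,19); WM=13

[0,7)=9 [8,12)=4 [13,19)=3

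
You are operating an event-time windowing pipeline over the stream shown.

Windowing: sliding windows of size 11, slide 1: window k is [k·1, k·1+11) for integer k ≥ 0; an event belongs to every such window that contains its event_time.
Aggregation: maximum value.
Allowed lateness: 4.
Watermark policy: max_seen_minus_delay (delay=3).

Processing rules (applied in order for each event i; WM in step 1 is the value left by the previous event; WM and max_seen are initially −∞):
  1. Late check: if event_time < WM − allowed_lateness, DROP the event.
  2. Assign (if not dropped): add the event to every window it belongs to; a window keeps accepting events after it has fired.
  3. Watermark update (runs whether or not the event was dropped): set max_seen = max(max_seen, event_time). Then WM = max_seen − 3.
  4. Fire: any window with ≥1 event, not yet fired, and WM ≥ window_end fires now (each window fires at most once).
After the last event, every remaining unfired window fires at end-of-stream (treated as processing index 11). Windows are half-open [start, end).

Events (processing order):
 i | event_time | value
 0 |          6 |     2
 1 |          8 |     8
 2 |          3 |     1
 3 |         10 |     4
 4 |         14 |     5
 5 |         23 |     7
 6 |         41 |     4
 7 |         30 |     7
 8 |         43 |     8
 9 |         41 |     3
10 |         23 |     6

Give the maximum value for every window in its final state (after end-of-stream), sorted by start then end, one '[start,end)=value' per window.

[0,11)=8 [1,12)=8 [2,13)=8 [3,14)=8 [4,15)=8 [5,16)=8 [6,17)=8 [7,18)=8 [8,19)=8 [9,20)=5 [10,21)=5 [11,22)=5 [12,23)=5 [13,24)=7 [14,25)=7 [15,26)=7 [16,27)=7 [17,28)=7 [18,29)=7 [19,30)=7 [20,31)=7 [21,32)=7 [22,33)=7 [23,34)=7 [31,42)=4 [32,43)=4 [33,44)=8 [34,45)=8 [35,46)=8 [36,47)=8 [37,48)=8 [38,49)=8 [39,50)=8 [40,51)=8 [41,52)=8 [42,53)=8 [43,54)=8

i=0 t=6 v=2: → [6,17),[5,16),[4,15),[3,14),[2,13),[1,12),[0,11); WM=3
i=1 t=8 v=8: → [8,19),[7,18),[6,17),[5,16),[4,15),[3,14),[2,13),[1,12),[0,11); WM=5
i=2 t=3 v=1: → [3,14),[2,13),[1,12),[0,11); WM=5
i=3 t=10 v=4: → [10,21),[9,20),[8,19),[7,18),[6,17),[5,16),[4,15),[3,14),[2,13),[1,12),[0,11); WM=7
i=4 t=14 v=5: → [14,25),[13,24),[12,23),[11,22),[10,21),[9,20),[8,19),[7,18),[6,17),[5,16),[4,15); WM=11; [0,11) fires=8
i=5 t=23 v=7: → [23,34),[22,33),[21,32),[20,31),[19,30),[18,29),[17,28),[16,27),[15,26),[14,25),[13,24); WM=20; [1,12) fires=8 [2,13) fires=8 [3,14) fires=8 [4,15) fires=8 [5,16) fires=8 [6,17) fires=8 [7,18) fires=8 [8,19) fires=8 [9,20) fires=5
i=6 t=41 v=4: → [41,52),[40,51),[39,50),[38,49),[37,48),[36,47),[35,46),[34,45),[33,44),[32,43),[31,42); WM=38; [10,21) fires=5 [11,22) fires=5 [12,23) fires=5 [13,24) fires=7 [14,25) fires=7 [15,26) fires=7 [16,27) fires=7 [17,28) fires=7 [18,29) fires=7 [19,30) fires=7 [20,31) fires=7 [21,32) fires=7 [22,33) fires=7 [23,34) fires=7
i=7 t=30 v=7: DROP (t<38-4); WM=38
i=8 t=43 v=8: → [43,54),[42,53),[41,52),[40,51),[39,50),[38,49),[37,48),[36,47),[35,46),[34,45),[33,44); WM=40
i=9 t=41 v=3: → [41,52),[40,51),[39,50),[38,49),[37,48),[36,47),[35,46),[34,45),[33,44),[32,43),[31,42); WM=40
i=10 t=23 v=6: DROP (t<40-4); WM=40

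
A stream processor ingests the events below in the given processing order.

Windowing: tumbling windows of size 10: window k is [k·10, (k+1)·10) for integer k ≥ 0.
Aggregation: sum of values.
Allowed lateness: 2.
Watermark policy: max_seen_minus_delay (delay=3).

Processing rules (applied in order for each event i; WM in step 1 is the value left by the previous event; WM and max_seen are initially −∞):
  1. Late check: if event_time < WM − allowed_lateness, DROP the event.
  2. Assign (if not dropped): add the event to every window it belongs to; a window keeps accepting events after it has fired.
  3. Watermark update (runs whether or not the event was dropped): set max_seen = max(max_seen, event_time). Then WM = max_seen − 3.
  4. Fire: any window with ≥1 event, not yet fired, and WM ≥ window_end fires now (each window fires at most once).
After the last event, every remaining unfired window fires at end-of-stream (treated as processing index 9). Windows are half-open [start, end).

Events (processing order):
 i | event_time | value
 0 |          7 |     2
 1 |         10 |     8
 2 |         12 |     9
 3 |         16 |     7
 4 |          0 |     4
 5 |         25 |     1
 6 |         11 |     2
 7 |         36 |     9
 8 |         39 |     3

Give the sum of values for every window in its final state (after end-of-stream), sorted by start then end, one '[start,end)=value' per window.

i=0 t=7 v=2: → [0,10); WM=4
i=1 t=10 v=8: → [10,20); WM=7
i=2 t=12 v=9: → [10,20); WM=9
i=3 t=16 v=7: → [10,20); WM=13; [0,10) fires=2
i=4 t=0 v=4: DROP (t<13-2); WM=13
i=5 t=25 v=1: → [20,30); WM=22; [10,20) fires=24
i=6 t=11 v=2: DROP (t<22-2); WM=22
i=7 t=36 v=9: → [30,40); WM=33; [20,30) fires=1
i=8 t=39 v=3: → [30,40); WM=36

[0,10)=2 [10,20)=24 [20,30)=1 [30,40)=12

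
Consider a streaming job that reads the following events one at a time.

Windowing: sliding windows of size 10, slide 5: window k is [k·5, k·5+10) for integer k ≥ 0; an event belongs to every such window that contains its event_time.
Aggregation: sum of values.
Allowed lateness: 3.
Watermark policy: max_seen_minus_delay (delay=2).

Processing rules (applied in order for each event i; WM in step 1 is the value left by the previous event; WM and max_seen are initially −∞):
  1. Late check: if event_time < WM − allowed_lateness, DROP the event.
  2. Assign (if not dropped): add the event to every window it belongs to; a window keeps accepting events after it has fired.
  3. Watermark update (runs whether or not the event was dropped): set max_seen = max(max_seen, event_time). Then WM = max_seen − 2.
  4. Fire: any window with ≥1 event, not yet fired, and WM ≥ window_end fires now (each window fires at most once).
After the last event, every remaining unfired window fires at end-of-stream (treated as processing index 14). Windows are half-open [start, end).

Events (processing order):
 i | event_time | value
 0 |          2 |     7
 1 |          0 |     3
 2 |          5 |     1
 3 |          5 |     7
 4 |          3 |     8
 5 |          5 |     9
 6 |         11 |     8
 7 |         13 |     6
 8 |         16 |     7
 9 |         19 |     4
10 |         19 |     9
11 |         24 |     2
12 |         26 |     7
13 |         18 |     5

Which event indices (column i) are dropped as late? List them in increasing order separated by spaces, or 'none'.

13

i=0 t=2 v=7: → [0,10); WM=0
i=1 t=0 v=3: → [0,10); WM=0
i=2 t=5 v=1: → [5,15),[0,10); WM=3
i=3 t=5 v=7: → [5,15),[0,10); WM=3
i=4 t=3 v=8: → [0,10); WM=3
i=5 t=5 v=9: → [5,15),[0,10); WM=3
i=6 t=11 v=8: → [10,20),[5,15); WM=9
i=7 t=13 v=6: → [10,20),[5,15); WM=11; [0,10) fires=35
i=8 t=16 v=7: → [15,25),[10,20); WM=14
i=9 t=19 v=4: → [15,25),[10,20); WM=17; [5,15) fires=31
i=10 t=19 v=9: → [15,25),[10,20); WM=17
i=11 t=24 v=2: → [20,30),[15,25); WM=22; [10,20) fires=34
i=12 t=26 v=7: → [25,35),[20,30); WM=24
i=13 t=18 v=5: DROP (t<24-3); WM=24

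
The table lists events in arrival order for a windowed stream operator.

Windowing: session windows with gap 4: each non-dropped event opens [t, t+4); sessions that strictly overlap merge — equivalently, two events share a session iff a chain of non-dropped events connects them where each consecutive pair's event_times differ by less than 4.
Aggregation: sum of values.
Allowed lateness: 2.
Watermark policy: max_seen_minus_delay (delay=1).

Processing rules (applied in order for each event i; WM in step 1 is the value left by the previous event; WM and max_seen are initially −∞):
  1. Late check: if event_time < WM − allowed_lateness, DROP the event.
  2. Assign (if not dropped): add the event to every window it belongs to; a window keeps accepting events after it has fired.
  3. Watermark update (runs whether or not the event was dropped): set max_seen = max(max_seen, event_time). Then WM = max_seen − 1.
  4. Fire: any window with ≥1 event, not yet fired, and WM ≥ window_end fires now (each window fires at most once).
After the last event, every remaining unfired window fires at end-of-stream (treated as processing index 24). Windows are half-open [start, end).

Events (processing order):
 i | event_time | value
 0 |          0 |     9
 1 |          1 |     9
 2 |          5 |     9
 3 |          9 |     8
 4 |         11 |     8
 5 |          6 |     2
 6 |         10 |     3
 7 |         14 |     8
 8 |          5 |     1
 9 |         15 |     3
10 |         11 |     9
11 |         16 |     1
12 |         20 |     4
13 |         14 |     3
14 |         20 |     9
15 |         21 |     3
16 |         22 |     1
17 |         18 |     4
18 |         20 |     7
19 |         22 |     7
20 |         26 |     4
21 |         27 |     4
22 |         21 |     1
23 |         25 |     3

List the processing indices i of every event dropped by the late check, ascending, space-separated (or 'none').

5 8 10 13 17 22

i=0 t=0 v=9: → [0,4); WM=-1
i=1 t=1 v=9: → [0,5); WM=0
i=2 t=5 v=9: → [5,9); WM=4
i=3 t=9 v=8: → [9,13); WM=8
i=4 t=11 v=8: → [9,15); WM=10
i=5 t=6 v=2: DROP (t<10-2); WM=10
i=6 t=10 v=3: → [9,15); WM=10
i=7 t=14 v=8: → [9,18); WM=13
i=8 t=5 v=1: DROP (t<13-2); WM=13
i=9 t=15 v=3: → [9,19); WM=14
i=10 t=11 v=9: DROP (t<14-2); WM=14
i=11 t=16 v=1: → [9,20); WM=15
i=12 t=20 v=4: → [20,24); WM=19
i=13 t=14 v=3: DROP (t<19-2); WM=19
i=14 t=20 v=9: → [20,24); WM=19
i=15 t=21 v=3: → [20,25); WM=20
i=16 t=22 v=1: → [20,26); WM=21
i=17 t=18 v=4: DROP (t<21-2); WM=21
i=18 t=20 v=7: → [20,26); WM=21
i=19 t=22 v=7: → [20,26); WM=21
i=20 t=26 v=4: → [26,30); WM=25
i=21 t=27 v=4: → [26,31); WM=26
i=22 t=21 v=1: DROP (t<26-2); WM=26
i=23 t=25 v=3: → [20,31); WM=26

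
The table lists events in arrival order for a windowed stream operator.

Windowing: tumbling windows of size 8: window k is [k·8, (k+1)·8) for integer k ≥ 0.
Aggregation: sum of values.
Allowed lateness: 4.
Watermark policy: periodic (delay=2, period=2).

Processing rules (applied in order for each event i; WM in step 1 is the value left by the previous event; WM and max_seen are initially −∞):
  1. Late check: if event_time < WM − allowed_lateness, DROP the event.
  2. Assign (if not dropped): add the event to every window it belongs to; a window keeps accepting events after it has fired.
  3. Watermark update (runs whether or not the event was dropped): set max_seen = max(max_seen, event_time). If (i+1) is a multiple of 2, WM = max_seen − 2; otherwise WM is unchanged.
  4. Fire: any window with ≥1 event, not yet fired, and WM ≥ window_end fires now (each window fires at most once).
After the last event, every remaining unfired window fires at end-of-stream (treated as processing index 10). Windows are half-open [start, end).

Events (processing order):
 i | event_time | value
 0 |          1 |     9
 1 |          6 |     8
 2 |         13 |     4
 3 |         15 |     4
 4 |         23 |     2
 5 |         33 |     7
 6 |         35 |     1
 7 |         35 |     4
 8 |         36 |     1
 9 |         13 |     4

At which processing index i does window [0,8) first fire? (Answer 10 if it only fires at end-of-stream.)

i=0 t=1 v=9: → [0,8); WM=−∞
i=1 t=6 v=8: → [0,8); WM=4
i=2 t=13 v=4: → [8,16); WM=4
i=3 t=15 v=4: → [8,16); WM=13; [0,8) fires=17
i=4 t=23 v=2: → [16,24); WM=13
i=5 t=33 v=7: → [32,40); WM=31; [8,16) fires=8 [16,24) fires=2
i=6 t=35 v=1: → [32,40); WM=31
i=7 t=35 v=4: → [32,40); WM=33
i=8 t=36 v=1: → [32,40); WM=33
i=9 t=13 v=4: DROP (t<33-4); WM=34

3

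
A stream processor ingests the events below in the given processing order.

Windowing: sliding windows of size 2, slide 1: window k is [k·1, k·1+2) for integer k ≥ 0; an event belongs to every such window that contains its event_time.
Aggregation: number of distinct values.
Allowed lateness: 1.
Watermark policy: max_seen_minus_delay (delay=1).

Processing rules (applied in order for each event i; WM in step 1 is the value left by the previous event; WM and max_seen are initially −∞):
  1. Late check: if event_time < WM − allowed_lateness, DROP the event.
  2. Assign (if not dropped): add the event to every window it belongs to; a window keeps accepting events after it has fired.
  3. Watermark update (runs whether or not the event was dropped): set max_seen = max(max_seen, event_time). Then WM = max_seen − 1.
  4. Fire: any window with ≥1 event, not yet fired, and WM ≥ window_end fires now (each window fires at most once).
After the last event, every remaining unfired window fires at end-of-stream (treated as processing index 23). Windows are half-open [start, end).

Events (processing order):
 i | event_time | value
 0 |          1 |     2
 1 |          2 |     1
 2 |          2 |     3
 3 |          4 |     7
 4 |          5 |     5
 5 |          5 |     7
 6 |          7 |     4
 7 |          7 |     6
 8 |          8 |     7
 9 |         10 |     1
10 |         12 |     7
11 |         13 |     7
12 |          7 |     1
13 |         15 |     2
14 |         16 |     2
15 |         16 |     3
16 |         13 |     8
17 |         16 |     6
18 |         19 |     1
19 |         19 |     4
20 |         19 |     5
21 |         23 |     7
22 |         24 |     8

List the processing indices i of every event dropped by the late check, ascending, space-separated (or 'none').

i=0 t=1 v=2: → [1,3),[0,2); WM=0
i=1 t=2 v=1: → [2,4),[1,3); WM=1
i=2 t=2 v=3: → [2,4),[1,3); WM=1
i=3 t=4 v=7: → [4,6),[3,5); WM=3; [0,2) fires=1 [1,3) fires=3
i=4 t=5 v=5: → [5,7),[4,6); WM=4; [2,4) fires=2
i=5 t=5 v=7: → [5,7),[4,6); WM=4
i=6 t=7 v=4: → [7,9),[6,8); WM=6; [3,5) fires=1 [4,6) fires=2
i=7 t=7 v=6: → [7,9),[6,8); WM=6
i=8 t=8 v=7: → [8,10),[7,9); WM=7; [5,7) fires=2
i=9 t=10 v=1: → [10,12),[9,11); WM=9; [6,8) fires=2 [7,9) fires=3
i=10 t=12 v=7: → [12,14),[11,13); WM=11; [8,10) fires=1 [9,11) fires=1
i=11 t=13 v=7: → [13,15),[12,14); WM=12; [10,12) fires=1
i=12 t=7 v=1: DROP (t<12-1); WM=12
i=13 t=15 v=2: → [15,17),[14,16); WM=14; [11,13) fires=1 [12,14) fires=1
i=14 t=16 v=2: → [16,18),[15,17); WM=15; [13,15) fires=1
i=15 t=16 v=3: → [16,18),[15,17); WM=15
i=16 t=13 v=8: DROP (t<15-1); WM=15
i=17 t=16 v=6: → [16,18),[15,17); WM=15
i=18 t=19 v=1: → [19,21),[18,20); WM=18; [14,16) fires=1 [15,17) fires=3 [16,18) fires=3
i=19 t=19 v=4: → [19,21),[18,20); WM=18
i=20 t=19 v=5: → [19,21),[18,20); WM=18
i=21 t=23 v=7: → [23,25),[22,24); WM=22; [18,20) fires=3 [19,21) fires=3
i=22 t=24 v=8: → [24,26),[23,25); WM=23

12 16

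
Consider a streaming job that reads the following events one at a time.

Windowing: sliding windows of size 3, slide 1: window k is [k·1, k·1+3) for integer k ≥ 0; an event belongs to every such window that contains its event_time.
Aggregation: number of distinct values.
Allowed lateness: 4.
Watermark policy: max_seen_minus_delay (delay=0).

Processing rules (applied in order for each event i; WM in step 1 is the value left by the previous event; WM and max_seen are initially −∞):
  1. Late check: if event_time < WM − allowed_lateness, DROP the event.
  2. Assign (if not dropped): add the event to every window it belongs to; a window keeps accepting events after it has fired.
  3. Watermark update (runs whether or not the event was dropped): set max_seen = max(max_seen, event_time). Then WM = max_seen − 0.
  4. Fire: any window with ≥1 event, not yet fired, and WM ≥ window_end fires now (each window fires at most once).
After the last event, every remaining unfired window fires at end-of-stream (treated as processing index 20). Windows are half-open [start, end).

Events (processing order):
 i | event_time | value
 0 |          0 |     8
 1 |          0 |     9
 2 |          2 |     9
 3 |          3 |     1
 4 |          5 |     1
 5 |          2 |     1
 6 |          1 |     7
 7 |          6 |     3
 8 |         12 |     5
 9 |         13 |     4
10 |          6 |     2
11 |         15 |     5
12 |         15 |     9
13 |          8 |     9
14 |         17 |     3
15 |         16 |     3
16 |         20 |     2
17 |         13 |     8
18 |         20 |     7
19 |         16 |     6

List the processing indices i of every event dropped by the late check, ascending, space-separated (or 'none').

10 13 17

i=0 t=0 v=8: → [0,3); WM=0
i=1 t=0 v=9: → [0,3); WM=0
i=2 t=2 v=9: → [2,5),[1,4),[0,3); WM=2
i=3 t=3 v=1: → [3,6),[2,5),[1,4); WM=3; [0,3) fires=2
i=4 t=5 v=1: → [5,8),[4,7),[3,6); WM=5; [1,4) fires=2 [2,5) fires=2
i=5 t=2 v=1: → [2,5),[1,4),[0,3); WM=5
i=6 t=1 v=7: → [1,4),[0,3); WM=5
i=7 t=6 v=3: → [6,9),[5,8),[4,7); WM=6; [3,6) fires=1
i=8 t=12 v=5: → [12,15),[11,14),[10,13); WM=12; [4,7) fires=2 [5,8) fires=2 [6,9) fires=1
i=9 t=13 v=4: → [13,16),[12,15),[11,14); WM=13; [10,13) fires=1
i=10 t=6 v=2: DROP (t<13-4); WM=13
i=11 t=15 v=5: → [15,18),[14,17),[13,16); WM=15; [11,14) fires=2 [12,15) fires=2
i=12 t=15 v=9: → [15,18),[14,17),[13,16); WM=15
i=13 t=8 v=9: DROP (t<15-4); WM=15
i=14 t=17 v=3: → [17,20),[16,19),[15,18); WM=17; [13,16) fires=3 [14,17) fires=2
i=15 t=16 v=3: → [16,19),[15,18),[14,17); WM=17
i=16 t=20 v=2: → [20,23),[19,22),[18,21); WM=20; [15,18) fires=3 [16,19) fires=1 [17,20) fires=1
i=17 t=13 v=8: DROP (t<20-4); WM=20
i=18 t=20 v=7: → [20,23),[19,22),[18,21); WM=20
i=19 t=16 v=6: → [16,19),[15,18),[14,17); WM=20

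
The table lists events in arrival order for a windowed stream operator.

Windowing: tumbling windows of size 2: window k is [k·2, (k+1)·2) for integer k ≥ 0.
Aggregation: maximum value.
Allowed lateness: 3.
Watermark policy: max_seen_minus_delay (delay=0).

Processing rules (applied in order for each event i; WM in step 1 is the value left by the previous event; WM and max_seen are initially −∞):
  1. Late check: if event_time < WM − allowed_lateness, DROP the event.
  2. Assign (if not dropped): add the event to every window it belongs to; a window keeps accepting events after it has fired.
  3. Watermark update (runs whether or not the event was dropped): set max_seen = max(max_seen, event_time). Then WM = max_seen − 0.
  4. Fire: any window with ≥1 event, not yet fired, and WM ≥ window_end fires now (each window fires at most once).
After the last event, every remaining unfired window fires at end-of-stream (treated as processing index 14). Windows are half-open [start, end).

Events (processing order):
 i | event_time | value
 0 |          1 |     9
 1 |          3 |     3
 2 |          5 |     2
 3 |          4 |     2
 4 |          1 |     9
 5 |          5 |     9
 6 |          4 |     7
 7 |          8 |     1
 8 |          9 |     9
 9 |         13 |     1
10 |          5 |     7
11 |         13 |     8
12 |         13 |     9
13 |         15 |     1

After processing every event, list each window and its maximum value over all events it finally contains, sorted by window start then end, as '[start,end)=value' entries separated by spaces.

i=0 t=1 v=9: → [0,2); WM=1
i=1 t=3 v=3: → [2,4); WM=3; [0,2) fires=9
i=2 t=5 v=2: → [4,6); WM=5; [2,4) fires=3
i=3 t=4 v=2: → [4,6); WM=5
i=4 t=1 v=9: DROP (t<5-3); WM=5
i=5 t=5 v=9: → [4,6); WM=5
i=6 t=4 v=7: → [4,6); WM=5
i=7 t=8 v=1: → [8,10); WM=8; [4,6) fires=9
i=8 t=9 v=9: → [8,10); WM=9
i=9 t=13 v=1: → [12,14); WM=13; [8,10) fires=9
i=10 t=5 v=7: DROP (t<13-3); WM=13
i=11 t=13 v=8: → [12,14); WM=13
i=12 t=13 v=9: → [12,14); WM=13
i=13 t=15 v=1: → [14,16); WM=15; [12,14) fires=9

[0,2)=9 [2,4)=3 [4,6)=9 [8,10)=9 [12,14)=9 [14,16)=1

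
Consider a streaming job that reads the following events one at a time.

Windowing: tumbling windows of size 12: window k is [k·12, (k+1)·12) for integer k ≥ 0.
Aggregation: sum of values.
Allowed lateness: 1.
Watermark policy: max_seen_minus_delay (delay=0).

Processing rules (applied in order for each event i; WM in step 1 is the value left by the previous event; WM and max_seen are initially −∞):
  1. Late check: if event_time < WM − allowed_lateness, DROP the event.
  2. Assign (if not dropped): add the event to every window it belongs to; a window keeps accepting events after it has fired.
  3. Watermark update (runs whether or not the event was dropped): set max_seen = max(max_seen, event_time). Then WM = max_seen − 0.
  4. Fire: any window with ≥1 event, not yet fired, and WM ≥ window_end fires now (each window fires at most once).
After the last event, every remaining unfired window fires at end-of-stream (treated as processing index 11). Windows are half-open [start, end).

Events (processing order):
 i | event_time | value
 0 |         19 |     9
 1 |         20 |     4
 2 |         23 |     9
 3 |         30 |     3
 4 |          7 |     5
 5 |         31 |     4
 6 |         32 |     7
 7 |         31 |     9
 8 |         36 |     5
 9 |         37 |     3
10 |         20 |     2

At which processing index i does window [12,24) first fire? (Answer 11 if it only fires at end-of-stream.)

3

i=0 t=19 v=9: → [12,24); WM=19
i=1 t=20 v=4: → [12,24); WM=20
i=2 t=23 v=9: → [12,24); WM=23
i=3 t=30 v=3: → [24,36); WM=30; [12,24) fires=22
i=4 t=7 v=5: DROP (t<30-1); WM=30
i=5 t=31 v=4: → [24,36); WM=31
i=6 t=32 v=7: → [24,36); WM=32
i=7 t=31 v=9: → [24,36); WM=32
i=8 t=36 v=5: → [36,48); WM=36; [24,36) fires=23
i=9 t=37 v=3: → [36,48); WM=37
i=10 t=20 v=2: DROP (t<37-1); WM=37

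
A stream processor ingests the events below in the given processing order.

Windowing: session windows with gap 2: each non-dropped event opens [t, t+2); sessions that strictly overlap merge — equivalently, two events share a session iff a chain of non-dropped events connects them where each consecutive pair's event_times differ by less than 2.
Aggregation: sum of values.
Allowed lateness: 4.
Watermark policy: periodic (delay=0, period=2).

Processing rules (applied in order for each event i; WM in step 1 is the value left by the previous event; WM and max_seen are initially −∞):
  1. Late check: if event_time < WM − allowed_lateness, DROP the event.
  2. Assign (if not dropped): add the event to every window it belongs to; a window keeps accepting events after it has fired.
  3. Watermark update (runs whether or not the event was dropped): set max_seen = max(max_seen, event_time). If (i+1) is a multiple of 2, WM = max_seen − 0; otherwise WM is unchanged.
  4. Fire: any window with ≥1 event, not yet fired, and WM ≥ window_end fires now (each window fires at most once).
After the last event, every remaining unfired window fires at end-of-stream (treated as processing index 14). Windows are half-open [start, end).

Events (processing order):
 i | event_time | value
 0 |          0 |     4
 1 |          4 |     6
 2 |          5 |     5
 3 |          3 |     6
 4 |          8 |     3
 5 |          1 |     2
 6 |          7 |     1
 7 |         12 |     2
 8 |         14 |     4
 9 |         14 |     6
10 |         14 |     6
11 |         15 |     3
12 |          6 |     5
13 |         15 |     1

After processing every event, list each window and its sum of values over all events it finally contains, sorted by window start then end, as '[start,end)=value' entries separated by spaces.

[0,3)=6 [3,7)=17 [7,10)=4 [12,14)=2 [14,17)=20

i=0 t=0 v=4: → [0,2); WM=−∞
i=1 t=4 v=6: → [4,6); WM=4
i=2 t=5 v=5: → [4,7); WM=4
i=3 t=3 v=6: → [3,7); WM=5
i=4 t=8 v=3: → [8,10); WM=5
i=5 t=1 v=2: → [0,3); WM=8
i=6 t=7 v=1: → [7,10); WM=8
i=7 t=12 v=2: → [12,14); WM=12
i=8 t=14 v=4: → [14,16); WM=12
i=9 t=14 v=6: → [14,16); WM=14
i=10 t=14 v=6: → [14,16); WM=14
i=11 t=15 v=3: → [14,17); WM=15
i=12 t=6 v=5: DROP (t<15-4); WM=15
i=13 t=15 v=1: → [14,17); WM=15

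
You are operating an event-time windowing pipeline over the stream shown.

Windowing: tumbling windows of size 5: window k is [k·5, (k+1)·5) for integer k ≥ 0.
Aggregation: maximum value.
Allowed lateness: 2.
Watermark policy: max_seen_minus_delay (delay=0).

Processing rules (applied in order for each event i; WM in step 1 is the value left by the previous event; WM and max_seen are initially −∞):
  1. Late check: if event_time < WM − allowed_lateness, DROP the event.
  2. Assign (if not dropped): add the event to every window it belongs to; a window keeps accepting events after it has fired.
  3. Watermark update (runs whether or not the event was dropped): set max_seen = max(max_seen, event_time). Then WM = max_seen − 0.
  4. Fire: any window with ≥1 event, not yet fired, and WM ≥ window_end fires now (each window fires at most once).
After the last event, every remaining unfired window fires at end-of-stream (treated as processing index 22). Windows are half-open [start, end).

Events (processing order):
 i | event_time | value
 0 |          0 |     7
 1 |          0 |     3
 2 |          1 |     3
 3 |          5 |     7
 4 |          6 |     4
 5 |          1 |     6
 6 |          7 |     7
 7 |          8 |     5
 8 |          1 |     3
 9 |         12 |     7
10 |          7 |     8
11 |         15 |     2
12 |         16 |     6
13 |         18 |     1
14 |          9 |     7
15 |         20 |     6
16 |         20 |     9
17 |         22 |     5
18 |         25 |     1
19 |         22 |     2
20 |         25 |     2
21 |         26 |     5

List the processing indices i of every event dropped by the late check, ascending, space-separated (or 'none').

i=0 t=0 v=7: → [0,5); WM=0
i=1 t=0 v=3: → [0,5); WM=0
i=2 t=1 v=3: → [0,5); WM=1
i=3 t=5 v=7: → [5,10); WM=5; [0,5) fires=7
i=4 t=6 v=4: → [5,10); WM=6
i=5 t=1 v=6: DROP (t<6-2); WM=6
i=6 t=7 v=7: → [5,10); WM=7
i=7 t=8 v=5: → [5,10); WM=8
i=8 t=1 v=3: DROP (t<8-2); WM=8
i=9 t=12 v=7: → [10,15); WM=12; [5,10) fires=7
i=10 t=7 v=8: DROP (t<12-2); WM=12
i=11 t=15 v=2: → [15,20); WM=15; [10,15) fires=7
i=12 t=16 v=6: → [15,20); WM=16
i=13 t=18 v=1: → [15,20); WM=18
i=14 t=9 v=7: DROP (t<18-2); WM=18
i=15 t=20 v=6: → [20,25); WM=20; [15,20) fires=6
i=16 t=20 v=9: → [20,25); WM=20
i=17 t=22 v=5: → [20,25); WM=22
i=18 t=25 v=1: → [25,30); WM=25; [20,25) fires=9
i=19 t=22 v=2: DROP (t<25-2); WM=25
i=20 t=25 v=2: → [25,30); WM=25
i=21 t=26 v=5: → [25,30); WM=26

5 8 10 14 19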